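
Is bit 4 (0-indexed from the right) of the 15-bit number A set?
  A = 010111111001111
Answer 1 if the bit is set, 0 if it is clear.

Bit 4 is the 5th from the right.
  010111111001111
            ^
That bit is 0.

Answer: 0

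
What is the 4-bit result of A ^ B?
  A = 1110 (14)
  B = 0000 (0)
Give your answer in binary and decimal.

Apply ^ to each column (1 where bits differ):
  1110
^ 0000
------
  1110

Answer: 1110 (14)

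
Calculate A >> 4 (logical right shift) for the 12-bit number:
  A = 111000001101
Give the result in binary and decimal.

Logical shift right by 4: drop the bottom 4 bit(s), prepend 4 zero(s) on the left.
  111000001101  ->  keep [11100000], discard [1101], prepend 0000
= 000011100000

Answer: 000011100000 (224)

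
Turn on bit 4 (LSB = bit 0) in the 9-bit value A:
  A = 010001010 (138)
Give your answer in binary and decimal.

Mask = 1 << 4 = 000010000
Bit 4 of A is 0, so OR-ing with the mask flips it to 1.
  010001010
| 000010000
-----------
  010011010

Answer: 010011010 (154)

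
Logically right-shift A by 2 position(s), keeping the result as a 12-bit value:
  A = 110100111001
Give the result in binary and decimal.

Logical shift right by 2: drop the bottom 2 bit(s), prepend 2 zero(s) on the left.
  110100111001  ->  keep [1101001110], discard [01], prepend 00
= 001101001110

Answer: 001101001110 (846)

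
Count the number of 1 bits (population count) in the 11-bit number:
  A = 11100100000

11100100000
1-bits at positions (from bit 0 = LSB): 5, 8, 9, 10
Count = 4

Answer: 4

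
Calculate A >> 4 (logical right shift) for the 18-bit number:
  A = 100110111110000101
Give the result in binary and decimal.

Logical shift right by 4: drop the bottom 4 bit(s), prepend 4 zero(s) on the left.
  100110111110000101  ->  keep [10011011111000], discard [0101], prepend 0000
= 000010011011111000

Answer: 000010011011111000 (9976)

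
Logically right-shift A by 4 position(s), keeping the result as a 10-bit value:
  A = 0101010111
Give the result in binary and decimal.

Logical shift right by 4: drop the bottom 4 bit(s), prepend 4 zero(s) on the left.
  0101010111  ->  keep [010101], discard [0111], prepend 0000
= 0000010101

Answer: 0000010101 (21)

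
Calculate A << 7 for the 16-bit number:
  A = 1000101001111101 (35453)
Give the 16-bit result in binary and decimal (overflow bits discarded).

Shift left by 7: drop the top 7 bit(s), append 7 zero(s) on the right.
  1000101001111101  ->  discard [1000101], keep [001111101], append 0000000
= 0011111010000000

Answer: 0011111010000000 (16000)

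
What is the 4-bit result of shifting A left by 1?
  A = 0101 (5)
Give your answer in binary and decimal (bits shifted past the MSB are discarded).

Shift left by 1: drop the top 1 bit(s), append 1 zero(s) on the right.
  0101  ->  discard [0], keep [101], append 0
= 1010

Answer: 1010 (10)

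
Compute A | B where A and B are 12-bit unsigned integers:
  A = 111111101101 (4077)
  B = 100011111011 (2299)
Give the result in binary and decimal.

Apply | to each column (1 where either bit is 1):
  111111101101
| 100011111011
--------------
  111111111111

Answer: 111111111111 (4095)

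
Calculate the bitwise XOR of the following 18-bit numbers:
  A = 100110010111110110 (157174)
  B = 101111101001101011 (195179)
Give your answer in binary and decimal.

Apply ^ to each column (1 where bits differ):
  100110010111110110
^ 101111101001101011
--------------------
  001001111110011101

Answer: 001001111110011101 (40861)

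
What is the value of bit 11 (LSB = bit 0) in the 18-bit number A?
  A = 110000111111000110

Bit 11 is the 12th from the right.
  110000111111000110
        ^
That bit is 1.

Answer: 1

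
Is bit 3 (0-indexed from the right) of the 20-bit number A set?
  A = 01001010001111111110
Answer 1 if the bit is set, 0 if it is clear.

Bit 3 is the 4th from the right.
  01001010001111111110
                  ^
That bit is 1.

Answer: 1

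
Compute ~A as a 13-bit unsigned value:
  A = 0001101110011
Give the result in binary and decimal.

Flip each bit (0->1, 1->0):
  0001101110011
  1110010001100

Answer: 1110010001100 (7308)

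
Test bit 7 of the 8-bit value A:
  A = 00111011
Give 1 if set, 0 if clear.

Bit 7 is the 8th from the right.
  00111011
  ^
That bit is 0.

Answer: 0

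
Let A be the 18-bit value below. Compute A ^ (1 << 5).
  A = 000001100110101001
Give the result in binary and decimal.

Mask = 1 << 5 = 000000000000100000
Bit 5 of A is 1; XOR with the mask flips it to 0.
  000001100110101001
^ 000000000000100000
--------------------
  000001100110001001

Answer: 000001100110001001 (6537)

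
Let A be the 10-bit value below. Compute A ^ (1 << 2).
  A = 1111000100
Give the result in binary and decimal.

Mask = 1 << 2 = 0000000100
Bit 2 of A is 1; XOR with the mask flips it to 0.
  1111000100
^ 0000000100
------------
  1111000000

Answer: 1111000000 (960)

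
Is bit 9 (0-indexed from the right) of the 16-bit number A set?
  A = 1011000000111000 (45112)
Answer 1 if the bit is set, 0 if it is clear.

Bit 9 is the 10th from the right.
  1011000000111000
        ^
That bit is 0.

Answer: 0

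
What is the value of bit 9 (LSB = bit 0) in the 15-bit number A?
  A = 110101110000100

Bit 9 is the 10th from the right.
  110101110000100
       ^
That bit is 1.

Answer: 1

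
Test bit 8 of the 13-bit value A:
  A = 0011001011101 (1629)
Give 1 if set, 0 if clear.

Bit 8 is the 9th from the right.
  0011001011101
      ^
That bit is 0.

Answer: 0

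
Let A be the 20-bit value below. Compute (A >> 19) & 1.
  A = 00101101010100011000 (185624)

Bit 19 is the 20th from the right.
  00101101010100011000
  ^
That bit is 0.

Answer: 0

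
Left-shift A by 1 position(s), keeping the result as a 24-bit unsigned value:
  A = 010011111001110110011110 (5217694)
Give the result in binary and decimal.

Shift left by 1: drop the top 1 bit(s), append 1 zero(s) on the right.
  010011111001110110011110  ->  discard [0], keep [10011111001110110011110], append 0
= 100111110011101100111100

Answer: 100111110011101100111100 (10435388)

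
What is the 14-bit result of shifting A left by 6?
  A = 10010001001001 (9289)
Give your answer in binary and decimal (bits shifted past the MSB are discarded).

Shift left by 6: drop the top 6 bit(s), append 6 zero(s) on the right.
  10010001001001  ->  discard [100100], keep [01001001], append 000000
= 01001001000000

Answer: 01001001000000 (4672)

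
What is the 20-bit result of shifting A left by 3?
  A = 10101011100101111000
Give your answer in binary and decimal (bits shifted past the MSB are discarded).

Shift left by 3: drop the top 3 bit(s), append 3 zero(s) on the right.
  10101011100101111000  ->  discard [101], keep [01011100101111000], append 000
= 01011100101111000000

Answer: 01011100101111000000 (379840)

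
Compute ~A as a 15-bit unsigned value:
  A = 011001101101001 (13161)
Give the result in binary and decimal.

Flip each bit (0->1, 1->0):
  011001101101001
  100110010010110

Answer: 100110010010110 (19606)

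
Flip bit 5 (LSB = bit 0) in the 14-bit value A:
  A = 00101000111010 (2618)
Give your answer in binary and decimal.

Mask = 1 << 5 = 00000000100000
Bit 5 of A is 1; XOR with the mask flips it to 0.
  00101000111010
^ 00000000100000
----------------
  00101000011010

Answer: 00101000011010 (2586)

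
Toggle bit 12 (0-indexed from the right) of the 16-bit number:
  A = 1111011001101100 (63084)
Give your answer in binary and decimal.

Mask = 1 << 12 = 0001000000000000
Bit 12 of A is 1; XOR with the mask flips it to 0.
  1111011001101100
^ 0001000000000000
------------------
  1110011001101100

Answer: 1110011001101100 (58988)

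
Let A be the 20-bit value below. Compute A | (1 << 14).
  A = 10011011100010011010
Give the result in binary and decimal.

Mask = 1 << 14 = 00000100000000000000
Bit 14 of A is 0, so OR-ing with the mask flips it to 1.
  10011011100010011010
| 00000100000000000000
----------------------
  10011111100010011010

Answer: 10011111100010011010 (653466)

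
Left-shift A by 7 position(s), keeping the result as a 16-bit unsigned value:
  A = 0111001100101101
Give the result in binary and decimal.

Shift left by 7: drop the top 7 bit(s), append 7 zero(s) on the right.
  0111001100101101  ->  discard [0111001], keep [100101101], append 0000000
= 1001011010000000

Answer: 1001011010000000 (38528)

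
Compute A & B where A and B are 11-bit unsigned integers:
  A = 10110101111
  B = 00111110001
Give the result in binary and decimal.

Apply & to each column (1 only where both bits are 1):
  10110101111
& 00111110001
-------------
  00110100001

Answer: 00110100001 (417)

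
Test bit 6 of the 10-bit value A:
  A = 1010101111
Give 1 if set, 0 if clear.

Bit 6 is the 7th from the right.
  1010101111
     ^
That bit is 0.

Answer: 0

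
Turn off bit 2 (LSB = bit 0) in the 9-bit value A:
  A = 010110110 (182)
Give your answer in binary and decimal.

Mask = ~(1 << 2) = 111111011
Bit 2 of A is 1, so AND-ing with the mask clears it to 0.
  010110110
& 111111011
-----------
  010110010

Answer: 010110010 (178)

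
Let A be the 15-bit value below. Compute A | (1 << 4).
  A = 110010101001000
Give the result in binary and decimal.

Mask = 1 << 4 = 000000000010000
Bit 4 of A is 0, so OR-ing with the mask flips it to 1.
  110010101001000
| 000000000010000
-----------------
  110010101011000

Answer: 110010101011000 (25944)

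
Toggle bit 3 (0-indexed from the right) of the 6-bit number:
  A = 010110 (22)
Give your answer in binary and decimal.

Mask = 1 << 3 = 001000
Bit 3 of A is 0; XOR with the mask flips it to 1.
  010110
^ 001000
--------
  011110

Answer: 011110 (30)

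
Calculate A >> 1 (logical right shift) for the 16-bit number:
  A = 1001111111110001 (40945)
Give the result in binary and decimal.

Logical shift right by 1: drop the bottom 1 bit(s), prepend 1 zero(s) on the left.
  1001111111110001  ->  keep [100111111111000], discard [1], prepend 0
= 0100111111111000

Answer: 0100111111111000 (20472)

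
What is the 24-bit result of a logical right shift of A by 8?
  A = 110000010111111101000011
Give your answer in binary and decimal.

Logical shift right by 8: drop the bottom 8 bit(s), prepend 8 zero(s) on the left.
  110000010111111101000011  ->  keep [1100000101111111], discard [01000011], prepend 00000000
= 000000001100000101111111

Answer: 000000001100000101111111 (49535)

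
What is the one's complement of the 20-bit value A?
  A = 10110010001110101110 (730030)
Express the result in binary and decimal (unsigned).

Flip each bit (0->1, 1->0):
  10110010001110101110
  01001101110001010001

Answer: 01001101110001010001 (318545)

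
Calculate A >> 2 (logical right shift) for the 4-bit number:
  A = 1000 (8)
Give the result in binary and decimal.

Logical shift right by 2: drop the bottom 2 bit(s), prepend 2 zero(s) on the left.
  1000  ->  keep [10], discard [00], prepend 00
= 0010

Answer: 0010 (2)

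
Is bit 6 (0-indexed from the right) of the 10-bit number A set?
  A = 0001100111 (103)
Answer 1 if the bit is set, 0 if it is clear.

Bit 6 is the 7th from the right.
  0001100111
     ^
That bit is 1.

Answer: 1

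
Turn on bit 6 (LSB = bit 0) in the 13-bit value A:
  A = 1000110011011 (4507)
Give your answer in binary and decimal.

Mask = 1 << 6 = 0000001000000
Bit 6 of A is 0, so OR-ing with the mask flips it to 1.
  1000110011011
| 0000001000000
---------------
  1000111011011

Answer: 1000111011011 (4571)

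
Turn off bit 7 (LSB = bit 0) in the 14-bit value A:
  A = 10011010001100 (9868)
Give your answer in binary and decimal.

Mask = ~(1 << 7) = 11111101111111
Bit 7 of A is 1, so AND-ing with the mask clears it to 0.
  10011010001100
& 11111101111111
----------------
  10011000001100

Answer: 10011000001100 (9740)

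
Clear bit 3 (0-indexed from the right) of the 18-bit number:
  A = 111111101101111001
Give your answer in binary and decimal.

Mask = ~(1 << 3) = 111111111111110111
Bit 3 of A is 1, so AND-ing with the mask clears it to 0.
  111111101101111001
& 111111111111110111
--------------------
  111111101101110001

Answer: 111111101101110001 (260977)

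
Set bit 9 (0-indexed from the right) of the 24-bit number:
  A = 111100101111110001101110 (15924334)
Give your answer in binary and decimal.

Mask = 1 << 9 = 000000000000001000000000
Bit 9 of A is 0, so OR-ing with the mask flips it to 1.
  111100101111110001101110
| 000000000000001000000000
--------------------------
  111100101111111001101110

Answer: 111100101111111001101110 (15924846)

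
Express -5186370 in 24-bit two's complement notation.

1. Binary of +5186370:  010011110010001101000010
2. Invert bits:     101100001101110010111101
3. Add 1:           101100001101110010111110

Answer: 101100001101110010111110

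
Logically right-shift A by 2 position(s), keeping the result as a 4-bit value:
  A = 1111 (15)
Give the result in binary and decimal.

Logical shift right by 2: drop the bottom 2 bit(s), prepend 2 zero(s) on the left.
  1111  ->  keep [11], discard [11], prepend 00
= 0011

Answer: 0011 (3)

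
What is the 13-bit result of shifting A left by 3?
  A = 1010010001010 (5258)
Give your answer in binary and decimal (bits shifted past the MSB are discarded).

Shift left by 3: drop the top 3 bit(s), append 3 zero(s) on the right.
  1010010001010  ->  discard [101], keep [0010001010], append 000
= 0010001010000

Answer: 0010001010000 (1104)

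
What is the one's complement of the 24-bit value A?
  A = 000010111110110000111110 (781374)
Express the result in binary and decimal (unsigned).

Flip each bit (0->1, 1->0):
  000010111110110000111110
  111101000001001111000001

Answer: 111101000001001111000001 (15995841)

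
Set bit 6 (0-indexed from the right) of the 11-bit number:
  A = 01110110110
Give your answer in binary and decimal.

Mask = 1 << 6 = 00001000000
Bit 6 of A is 0, so OR-ing with the mask flips it to 1.
  01110110110
| 00001000000
-------------
  01111110110

Answer: 01111110110 (1014)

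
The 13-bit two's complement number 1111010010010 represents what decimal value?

MSB is 1, so the value is negative. Find the magnitude:
1. Invert bits:  0000101101101
2. Add 1:        0000101101110  = 366
3. Apply sign:   -366

Answer: -366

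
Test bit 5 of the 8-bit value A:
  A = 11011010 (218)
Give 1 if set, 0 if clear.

Bit 5 is the 6th from the right.
  11011010
    ^
That bit is 0.

Answer: 0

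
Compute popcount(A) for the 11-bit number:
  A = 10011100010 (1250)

10011100010
1-bits at positions (from bit 0 = LSB): 1, 5, 6, 7, 10
Count = 5

Answer: 5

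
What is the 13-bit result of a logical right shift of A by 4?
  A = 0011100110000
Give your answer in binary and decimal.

Logical shift right by 4: drop the bottom 4 bit(s), prepend 4 zero(s) on the left.
  0011100110000  ->  keep [001110011], discard [0000], prepend 0000
= 0000001110011

Answer: 0000001110011 (115)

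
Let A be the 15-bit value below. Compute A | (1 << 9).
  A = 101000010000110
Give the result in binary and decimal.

Mask = 1 << 9 = 000001000000000
Bit 9 of A is 0, so OR-ing with the mask flips it to 1.
  101000010000110
| 000001000000000
-----------------
  101001010000110

Answer: 101001010000110 (21126)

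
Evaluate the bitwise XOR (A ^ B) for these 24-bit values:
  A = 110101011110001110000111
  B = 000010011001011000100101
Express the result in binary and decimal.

Apply ^ to each column (1 where bits differ):
  110101011110001110000111
^ 000010011001011000100101
--------------------------
  110111000111010110100010

Answer: 110111000111010110100010 (14448034)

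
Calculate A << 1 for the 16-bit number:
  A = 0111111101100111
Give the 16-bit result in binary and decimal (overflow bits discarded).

Shift left by 1: drop the top 1 bit(s), append 1 zero(s) on the right.
  0111111101100111  ->  discard [0], keep [111111101100111], append 0
= 1111111011001110

Answer: 1111111011001110 (65230)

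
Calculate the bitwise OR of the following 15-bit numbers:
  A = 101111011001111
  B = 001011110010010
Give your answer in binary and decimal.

Apply | to each column (1 where either bit is 1):
  101111011001111
| 001011110010010
-----------------
  101111111011111

Answer: 101111111011111 (24543)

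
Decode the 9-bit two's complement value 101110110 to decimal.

MSB is 1, so the value is negative. Find the magnitude:
1. Invert bits:  010001001
2. Add 1:        010001010  = 138
3. Apply sign:   -138

Answer: -138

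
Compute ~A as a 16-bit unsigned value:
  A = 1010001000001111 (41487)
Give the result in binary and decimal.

Flip each bit (0->1, 1->0):
  1010001000001111
  0101110111110000

Answer: 0101110111110000 (24048)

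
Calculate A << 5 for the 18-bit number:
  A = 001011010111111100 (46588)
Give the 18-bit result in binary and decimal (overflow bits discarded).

Shift left by 5: drop the top 5 bit(s), append 5 zero(s) on the right.
  001011010111111100  ->  discard [00101], keep [1010111111100], append 00000
= 101011111110000000

Answer: 101011111110000000 (180096)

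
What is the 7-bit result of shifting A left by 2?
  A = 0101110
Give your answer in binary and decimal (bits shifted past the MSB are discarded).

Shift left by 2: drop the top 2 bit(s), append 2 zero(s) on the right.
  0101110  ->  discard [01], keep [01110], append 00
= 0111000

Answer: 0111000 (56)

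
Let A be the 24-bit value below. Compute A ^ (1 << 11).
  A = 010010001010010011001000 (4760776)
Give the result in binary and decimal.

Mask = 1 << 11 = 000000000000100000000000
Bit 11 of A is 0; XOR with the mask flips it to 1.
  010010001010010011001000
^ 000000000000100000000000
--------------------------
  010010001010110011001000

Answer: 010010001010110011001000 (4762824)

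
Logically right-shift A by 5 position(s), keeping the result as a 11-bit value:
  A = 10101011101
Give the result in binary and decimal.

Logical shift right by 5: drop the bottom 5 bit(s), prepend 5 zero(s) on the left.
  10101011101  ->  keep [101010], discard [11101], prepend 00000
= 00000101010

Answer: 00000101010 (42)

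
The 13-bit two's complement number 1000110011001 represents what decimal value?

MSB is 1, so the value is negative. Find the magnitude:
1. Invert bits:  0111001100110
2. Add 1:        0111001100111  = 3687
3. Apply sign:   -3687

Answer: -3687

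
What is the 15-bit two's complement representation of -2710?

1. Binary of +2710:  000101010010110
2. Invert bits:     111010101101001
3. Add 1:           111010101101010

Answer: 111010101101010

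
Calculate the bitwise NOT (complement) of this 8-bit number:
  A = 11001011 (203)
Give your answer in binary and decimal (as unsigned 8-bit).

Flip each bit (0->1, 1->0):
  11001011
  00110100

Answer: 00110100 (52)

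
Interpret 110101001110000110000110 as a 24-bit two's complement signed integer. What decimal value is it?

MSB is 1, so the value is negative. Find the magnitude:
1. Invert bits:  001010110001111001111001
2. Add 1:        001010110001111001111010  = 2825850
3. Apply sign:   -2825850

Answer: -2825850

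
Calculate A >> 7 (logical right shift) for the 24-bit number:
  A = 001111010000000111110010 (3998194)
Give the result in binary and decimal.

Logical shift right by 7: drop the bottom 7 bit(s), prepend 7 zero(s) on the left.
  001111010000000111110010  ->  keep [00111101000000011], discard [1110010], prepend 0000000
= 000000000111101000000011

Answer: 000000000111101000000011 (31235)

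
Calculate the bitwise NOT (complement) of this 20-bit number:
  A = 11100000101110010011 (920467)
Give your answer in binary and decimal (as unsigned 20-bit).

Flip each bit (0->1, 1->0):
  11100000101110010011
  00011111010001101100

Answer: 00011111010001101100 (128108)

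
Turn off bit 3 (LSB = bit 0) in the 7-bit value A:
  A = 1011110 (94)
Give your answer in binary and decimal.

Mask = ~(1 << 3) = 1110111
Bit 3 of A is 1, so AND-ing with the mask clears it to 0.
  1011110
& 1110111
---------
  1010110

Answer: 1010110 (86)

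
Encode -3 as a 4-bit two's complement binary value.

1. Binary of +3:  0011
2. Invert bits:     1100
3. Add 1:           1101

Answer: 1101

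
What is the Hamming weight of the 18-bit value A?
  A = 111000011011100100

111000011011100100
1-bits at positions (from bit 0 = LSB): 2, 5, 6, 7, 9, 10, 15, 16, 17
Count = 9

Answer: 9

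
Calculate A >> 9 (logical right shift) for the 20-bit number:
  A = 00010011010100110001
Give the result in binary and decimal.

Logical shift right by 9: drop the bottom 9 bit(s), prepend 9 zero(s) on the left.
  00010011010100110001  ->  keep [00010011010], discard [100110001], prepend 000000000
= 00000000000010011010

Answer: 00000000000010011010 (154)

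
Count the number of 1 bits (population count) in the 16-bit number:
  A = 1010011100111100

1010011100111100
1-bits at positions (from bit 0 = LSB): 2, 3, 4, 5, 8, 9, 10, 13, 15
Count = 9

Answer: 9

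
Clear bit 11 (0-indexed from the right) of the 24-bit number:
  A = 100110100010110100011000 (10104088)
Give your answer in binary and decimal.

Mask = ~(1 << 11) = 111111111111011111111111
Bit 11 of A is 1, so AND-ing with the mask clears it to 0.
  100110100010110100011000
& 111111111111011111111111
--------------------------
  100110100010010100011000

Answer: 100110100010010100011000 (10102040)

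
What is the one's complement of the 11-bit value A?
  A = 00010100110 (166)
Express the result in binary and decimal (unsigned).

Flip each bit (0->1, 1->0):
  00010100110
  11101011001

Answer: 11101011001 (1881)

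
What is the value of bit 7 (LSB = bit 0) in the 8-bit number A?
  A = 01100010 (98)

Bit 7 is the 8th from the right.
  01100010
  ^
That bit is 0.

Answer: 0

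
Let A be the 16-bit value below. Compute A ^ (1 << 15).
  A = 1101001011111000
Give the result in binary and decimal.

Mask = 1 << 15 = 1000000000000000
Bit 15 of A is 1; XOR with the mask flips it to 0.
  1101001011111000
^ 1000000000000000
------------------
  0101001011111000

Answer: 0101001011111000 (21240)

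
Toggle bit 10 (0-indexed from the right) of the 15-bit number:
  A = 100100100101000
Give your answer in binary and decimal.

Mask = 1 << 10 = 000010000000000
Bit 10 of A is 0; XOR with the mask flips it to 1.
  100100100101000
^ 000010000000000
-----------------
  100110100101000

Answer: 100110100101000 (19752)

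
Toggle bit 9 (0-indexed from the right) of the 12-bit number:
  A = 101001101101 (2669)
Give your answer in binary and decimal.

Mask = 1 << 9 = 001000000000
Bit 9 of A is 1; XOR with the mask flips it to 0.
  101001101101
^ 001000000000
--------------
  100001101101

Answer: 100001101101 (2157)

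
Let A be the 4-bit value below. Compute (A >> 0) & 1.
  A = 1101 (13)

Bit 0 is the 1st from the right.
  1101
     ^
That bit is 1.

Answer: 1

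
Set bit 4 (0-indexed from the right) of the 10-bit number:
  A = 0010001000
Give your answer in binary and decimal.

Mask = 1 << 4 = 0000010000
Bit 4 of A is 0, so OR-ing with the mask flips it to 1.
  0010001000
| 0000010000
------------
  0010011000

Answer: 0010011000 (152)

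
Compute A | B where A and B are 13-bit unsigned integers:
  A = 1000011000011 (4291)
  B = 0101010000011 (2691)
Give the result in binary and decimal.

Apply | to each column (1 where either bit is 1):
  1000011000011
| 0101010000011
---------------
  1101011000011

Answer: 1101011000011 (6851)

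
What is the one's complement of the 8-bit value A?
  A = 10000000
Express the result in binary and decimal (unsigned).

Flip each bit (0->1, 1->0):
  10000000
  01111111

Answer: 01111111 (127)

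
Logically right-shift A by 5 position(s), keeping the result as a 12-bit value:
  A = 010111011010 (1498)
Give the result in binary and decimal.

Logical shift right by 5: drop the bottom 5 bit(s), prepend 5 zero(s) on the left.
  010111011010  ->  keep [0101110], discard [11010], prepend 00000
= 000000101110

Answer: 000000101110 (46)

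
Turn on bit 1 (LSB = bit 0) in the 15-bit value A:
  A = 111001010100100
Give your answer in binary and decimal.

Mask = 1 << 1 = 000000000000010
Bit 1 of A is 0, so OR-ing with the mask flips it to 1.
  111001010100100
| 000000000000010
-----------------
  111001010100110

Answer: 111001010100110 (29350)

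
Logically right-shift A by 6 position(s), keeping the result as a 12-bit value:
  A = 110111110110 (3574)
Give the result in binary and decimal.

Logical shift right by 6: drop the bottom 6 bit(s), prepend 6 zero(s) on the left.
  110111110110  ->  keep [110111], discard [110110], prepend 000000
= 000000110111

Answer: 000000110111 (55)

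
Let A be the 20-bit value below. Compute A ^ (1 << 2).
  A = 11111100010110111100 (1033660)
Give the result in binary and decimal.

Mask = 1 << 2 = 00000000000000000100
Bit 2 of A is 1; XOR with the mask flips it to 0.
  11111100010110111100
^ 00000000000000000100
----------------------
  11111100010110111000

Answer: 11111100010110111000 (1033656)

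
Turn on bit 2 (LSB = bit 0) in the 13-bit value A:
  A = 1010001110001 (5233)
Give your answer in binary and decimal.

Mask = 1 << 2 = 0000000000100
Bit 2 of A is 0, so OR-ing with the mask flips it to 1.
  1010001110001
| 0000000000100
---------------
  1010001110101

Answer: 1010001110101 (5237)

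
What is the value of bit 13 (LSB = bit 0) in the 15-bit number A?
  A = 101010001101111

Bit 13 is the 14th from the right.
  101010001101111
   ^
That bit is 0.

Answer: 0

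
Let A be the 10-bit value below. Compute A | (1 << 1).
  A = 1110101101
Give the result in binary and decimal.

Mask = 1 << 1 = 0000000010
Bit 1 of A is 0, so OR-ing with the mask flips it to 1.
  1110101101
| 0000000010
------------
  1110101111

Answer: 1110101111 (943)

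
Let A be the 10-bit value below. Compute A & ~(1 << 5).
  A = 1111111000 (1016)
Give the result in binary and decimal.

Mask = ~(1 << 5) = 1111011111
Bit 5 of A is 1, so AND-ing with the mask clears it to 0.
  1111111000
& 1111011111
------------
  1111011000

Answer: 1111011000 (984)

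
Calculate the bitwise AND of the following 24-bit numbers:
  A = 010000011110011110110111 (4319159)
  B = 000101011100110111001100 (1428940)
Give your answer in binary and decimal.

Apply & to each column (1 only where both bits are 1):
  010000011110011110110111
& 000101011100110111001100
--------------------------
  000000011100010110000100

Answer: 000000011100010110000100 (116100)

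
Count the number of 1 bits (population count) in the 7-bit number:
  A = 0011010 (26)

0011010
1-bits at positions (from bit 0 = LSB): 1, 3, 4
Count = 3

Answer: 3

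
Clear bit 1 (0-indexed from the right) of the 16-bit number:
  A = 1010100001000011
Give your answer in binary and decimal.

Mask = ~(1 << 1) = 1111111111111101
Bit 1 of A is 1, so AND-ing with the mask clears it to 0.
  1010100001000011
& 1111111111111101
------------------
  1010100001000001

Answer: 1010100001000001 (43073)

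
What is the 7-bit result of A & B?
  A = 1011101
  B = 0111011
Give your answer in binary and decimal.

Apply & to each column (1 only where both bits are 1):
  1011101
& 0111011
---------
  0011001

Answer: 0011001 (25)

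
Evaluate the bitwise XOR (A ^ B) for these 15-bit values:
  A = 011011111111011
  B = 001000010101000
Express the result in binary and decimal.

Apply ^ to each column (1 where bits differ):
  011011111111011
^ 001000010101000
-----------------
  010011101010011

Answer: 010011101010011 (10067)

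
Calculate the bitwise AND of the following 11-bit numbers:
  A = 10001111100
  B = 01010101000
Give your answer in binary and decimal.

Apply & to each column (1 only where both bits are 1):
  10001111100
& 01010101000
-------------
  00000101000

Answer: 00000101000 (40)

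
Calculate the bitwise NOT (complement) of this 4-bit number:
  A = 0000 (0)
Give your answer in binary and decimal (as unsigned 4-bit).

Flip each bit (0->1, 1->0):
  0000
  1111

Answer: 1111 (15)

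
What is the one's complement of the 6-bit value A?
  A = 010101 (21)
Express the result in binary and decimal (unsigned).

Flip each bit (0->1, 1->0):
  010101
  101010

Answer: 101010 (42)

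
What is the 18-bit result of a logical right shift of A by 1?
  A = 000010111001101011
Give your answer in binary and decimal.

Logical shift right by 1: drop the bottom 1 bit(s), prepend 1 zero(s) on the left.
  000010111001101011  ->  keep [00001011100110101], discard [1], prepend 0
= 000001011100110101

Answer: 000001011100110101 (5941)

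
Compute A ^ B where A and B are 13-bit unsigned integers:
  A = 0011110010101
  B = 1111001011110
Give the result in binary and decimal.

Apply ^ to each column (1 where bits differ):
  0011110010101
^ 1111001011110
---------------
  1100111001011

Answer: 1100111001011 (6603)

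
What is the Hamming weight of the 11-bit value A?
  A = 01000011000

01000011000
1-bits at positions (from bit 0 = LSB): 3, 4, 9
Count = 3

Answer: 3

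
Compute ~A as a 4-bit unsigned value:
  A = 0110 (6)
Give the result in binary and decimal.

Flip each bit (0->1, 1->0):
  0110
  1001

Answer: 1001 (9)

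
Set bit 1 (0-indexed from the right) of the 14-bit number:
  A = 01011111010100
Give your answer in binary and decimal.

Mask = 1 << 1 = 00000000000010
Bit 1 of A is 0, so OR-ing with the mask flips it to 1.
  01011111010100
| 00000000000010
----------------
  01011111010110

Answer: 01011111010110 (6102)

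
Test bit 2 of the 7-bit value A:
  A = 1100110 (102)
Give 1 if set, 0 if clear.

Bit 2 is the 3rd from the right.
  1100110
      ^
That bit is 1.

Answer: 1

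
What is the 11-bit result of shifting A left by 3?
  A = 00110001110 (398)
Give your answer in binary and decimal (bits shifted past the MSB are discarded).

Shift left by 3: drop the top 3 bit(s), append 3 zero(s) on the right.
  00110001110  ->  discard [001], keep [10001110], append 000
= 10001110000

Answer: 10001110000 (1136)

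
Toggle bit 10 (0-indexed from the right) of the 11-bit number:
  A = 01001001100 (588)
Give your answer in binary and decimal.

Mask = 1 << 10 = 10000000000
Bit 10 of A is 0; XOR with the mask flips it to 1.
  01001001100
^ 10000000000
-------------
  11001001100

Answer: 11001001100 (1612)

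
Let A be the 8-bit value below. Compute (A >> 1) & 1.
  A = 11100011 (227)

Bit 1 is the 2nd from the right.
  11100011
        ^
That bit is 1.

Answer: 1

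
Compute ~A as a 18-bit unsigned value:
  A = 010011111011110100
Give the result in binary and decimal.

Flip each bit (0->1, 1->0):
  010011111011110100
  101100000100001011

Answer: 101100000100001011 (180491)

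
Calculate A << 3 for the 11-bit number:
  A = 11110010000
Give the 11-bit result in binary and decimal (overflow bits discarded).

Shift left by 3: drop the top 3 bit(s), append 3 zero(s) on the right.
  11110010000  ->  discard [111], keep [10010000], append 000
= 10010000000

Answer: 10010000000 (1152)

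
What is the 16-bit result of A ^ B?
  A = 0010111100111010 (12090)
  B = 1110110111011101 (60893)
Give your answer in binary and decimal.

Apply ^ to each column (1 where bits differ):
  0010111100111010
^ 1110110111011101
------------------
  1100001011100111

Answer: 1100001011100111 (49895)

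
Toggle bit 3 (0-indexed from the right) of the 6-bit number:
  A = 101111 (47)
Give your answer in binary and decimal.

Mask = 1 << 3 = 001000
Bit 3 of A is 1; XOR with the mask flips it to 0.
  101111
^ 001000
--------
  100111

Answer: 100111 (39)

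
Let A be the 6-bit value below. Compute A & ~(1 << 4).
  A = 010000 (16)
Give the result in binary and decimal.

Mask = ~(1 << 4) = 101111
Bit 4 of A is 1, so AND-ing with the mask clears it to 0.
  010000
& 101111
--------
  000000

Answer: 000000 (0)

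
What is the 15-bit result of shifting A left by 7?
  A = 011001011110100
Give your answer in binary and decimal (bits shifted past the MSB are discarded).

Shift left by 7: drop the top 7 bit(s), append 7 zero(s) on the right.
  011001011110100  ->  discard [0110010], keep [11110100], append 0000000
= 111101000000000

Answer: 111101000000000 (31232)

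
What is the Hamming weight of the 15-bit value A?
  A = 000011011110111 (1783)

000011011110111
1-bits at positions (from bit 0 = LSB): 0, 1, 2, 4, 5, 6, 7, 9, 10
Count = 9

Answer: 9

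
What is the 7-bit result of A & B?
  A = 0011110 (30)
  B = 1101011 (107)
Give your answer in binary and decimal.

Apply & to each column (1 only where both bits are 1):
  0011110
& 1101011
---------
  0001010

Answer: 0001010 (10)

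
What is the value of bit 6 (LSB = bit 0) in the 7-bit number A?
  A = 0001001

Bit 6 is the 7th from the right.
  0001001
  ^
That bit is 0.

Answer: 0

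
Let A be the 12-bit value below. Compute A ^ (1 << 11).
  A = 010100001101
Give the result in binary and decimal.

Mask = 1 << 11 = 100000000000
Bit 11 of A is 0; XOR with the mask flips it to 1.
  010100001101
^ 100000000000
--------------
  110100001101

Answer: 110100001101 (3341)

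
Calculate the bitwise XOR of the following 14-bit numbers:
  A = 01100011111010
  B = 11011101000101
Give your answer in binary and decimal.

Apply ^ to each column (1 where bits differ):
  01100011111010
^ 11011101000101
----------------
  10111110111111

Answer: 10111110111111 (12223)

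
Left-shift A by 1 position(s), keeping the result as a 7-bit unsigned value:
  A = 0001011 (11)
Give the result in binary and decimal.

Shift left by 1: drop the top 1 bit(s), append 1 zero(s) on the right.
  0001011  ->  discard [0], keep [001011], append 0
= 0010110

Answer: 0010110 (22)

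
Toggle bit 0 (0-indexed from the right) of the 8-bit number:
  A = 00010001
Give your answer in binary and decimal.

Mask = 1 << 0 = 00000001
Bit 0 of A is 1; XOR with the mask flips it to 0.
  00010001
^ 00000001
----------
  00010000

Answer: 00010000 (16)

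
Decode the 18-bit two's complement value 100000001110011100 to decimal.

MSB is 1, so the value is negative. Find the magnitude:
1. Invert bits:  011111110001100011
2. Add 1:        011111110001100100  = 130148
3. Apply sign:   -130148

Answer: -130148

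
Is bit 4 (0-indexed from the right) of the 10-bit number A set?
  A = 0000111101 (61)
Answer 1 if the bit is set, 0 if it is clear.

Bit 4 is the 5th from the right.
  0000111101
       ^
That bit is 1.

Answer: 1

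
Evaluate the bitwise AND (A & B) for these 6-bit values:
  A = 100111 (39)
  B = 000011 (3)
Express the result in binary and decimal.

Apply & to each column (1 only where both bits are 1):
  100111
& 000011
--------
  000011

Answer: 000011 (3)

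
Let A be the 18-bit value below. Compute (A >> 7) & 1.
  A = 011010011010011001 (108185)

Bit 7 is the 8th from the right.
  011010011010011001
            ^
That bit is 1.

Answer: 1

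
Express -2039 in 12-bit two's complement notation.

1. Binary of +2039:  011111110111
2. Invert bits:     100000001000
3. Add 1:           100000001001

Answer: 100000001001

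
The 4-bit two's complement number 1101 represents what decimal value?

MSB is 1, so the value is negative. Find the magnitude:
1. Invert bits:  0010
2. Add 1:        0011  = 3
3. Apply sign:   -3

Answer: -3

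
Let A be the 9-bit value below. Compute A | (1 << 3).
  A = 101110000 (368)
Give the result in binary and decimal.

Mask = 1 << 3 = 000001000
Bit 3 of A is 0, so OR-ing with the mask flips it to 1.
  101110000
| 000001000
-----------
  101111000

Answer: 101111000 (376)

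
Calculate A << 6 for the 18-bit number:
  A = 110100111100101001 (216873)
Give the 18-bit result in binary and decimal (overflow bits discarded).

Shift left by 6: drop the top 6 bit(s), append 6 zero(s) on the right.
  110100111100101001  ->  discard [110100], keep [111100101001], append 000000
= 111100101001000000

Answer: 111100101001000000 (248384)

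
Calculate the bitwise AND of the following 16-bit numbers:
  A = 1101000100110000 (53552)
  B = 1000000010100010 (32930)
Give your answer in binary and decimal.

Apply & to each column (1 only where both bits are 1):
  1101000100110000
& 1000000010100010
------------------
  1000000000100000

Answer: 1000000000100000 (32800)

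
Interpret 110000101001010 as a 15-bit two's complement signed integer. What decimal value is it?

MSB is 1, so the value is negative. Find the magnitude:
1. Invert bits:  001111010110101
2. Add 1:        001111010110110  = 7862
3. Apply sign:   -7862

Answer: -7862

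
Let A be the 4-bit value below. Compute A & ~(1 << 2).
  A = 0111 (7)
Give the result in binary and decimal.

Mask = ~(1 << 2) = 1011
Bit 2 of A is 1, so AND-ing with the mask clears it to 0.
  0111
& 1011
------
  0011

Answer: 0011 (3)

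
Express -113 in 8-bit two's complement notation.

1. Binary of +113:  01110001
2. Invert bits:     10001110
3. Add 1:           10001111

Answer: 10001111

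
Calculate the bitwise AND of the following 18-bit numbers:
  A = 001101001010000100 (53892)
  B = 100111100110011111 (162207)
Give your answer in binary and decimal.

Apply & to each column (1 only where both bits are 1):
  001101001010000100
& 100111100110011111
--------------------
  000101000010000100

Answer: 000101000010000100 (20612)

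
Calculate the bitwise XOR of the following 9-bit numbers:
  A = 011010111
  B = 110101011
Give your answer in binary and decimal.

Apply ^ to each column (1 where bits differ):
  011010111
^ 110101011
-----------
  101111100

Answer: 101111100 (380)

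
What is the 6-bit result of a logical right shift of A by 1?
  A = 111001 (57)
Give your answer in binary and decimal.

Logical shift right by 1: drop the bottom 1 bit(s), prepend 1 zero(s) on the left.
  111001  ->  keep [11100], discard [1], prepend 0
= 011100

Answer: 011100 (28)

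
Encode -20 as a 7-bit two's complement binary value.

1. Binary of +20:  0010100
2. Invert bits:     1101011
3. Add 1:           1101100

Answer: 1101100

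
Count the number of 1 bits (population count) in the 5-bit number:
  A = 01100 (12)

01100
1-bits at positions (from bit 0 = LSB): 2, 3
Count = 2

Answer: 2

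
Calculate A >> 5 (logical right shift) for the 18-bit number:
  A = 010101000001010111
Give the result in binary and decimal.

Logical shift right by 5: drop the bottom 5 bit(s), prepend 5 zero(s) on the left.
  010101000001010111  ->  keep [0101010000010], discard [10111], prepend 00000
= 000000101010000010

Answer: 000000101010000010 (2690)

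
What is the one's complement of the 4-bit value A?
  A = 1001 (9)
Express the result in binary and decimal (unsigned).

Flip each bit (0->1, 1->0):
  1001
  0110

Answer: 0110 (6)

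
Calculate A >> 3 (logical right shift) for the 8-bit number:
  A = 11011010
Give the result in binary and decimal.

Logical shift right by 3: drop the bottom 3 bit(s), prepend 3 zero(s) on the left.
  11011010  ->  keep [11011], discard [010], prepend 000
= 00011011

Answer: 00011011 (27)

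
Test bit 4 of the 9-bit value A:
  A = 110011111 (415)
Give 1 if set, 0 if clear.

Bit 4 is the 5th from the right.
  110011111
      ^
That bit is 1.

Answer: 1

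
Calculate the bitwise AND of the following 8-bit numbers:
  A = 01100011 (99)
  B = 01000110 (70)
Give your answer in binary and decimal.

Apply & to each column (1 only where both bits are 1):
  01100011
& 01000110
----------
  01000010

Answer: 01000010 (66)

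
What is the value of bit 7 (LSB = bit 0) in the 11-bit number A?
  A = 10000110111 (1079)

Bit 7 is the 8th from the right.
  10000110111
     ^
That bit is 0.

Answer: 0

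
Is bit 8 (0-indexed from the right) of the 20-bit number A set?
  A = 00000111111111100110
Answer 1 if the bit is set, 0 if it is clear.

Bit 8 is the 9th from the right.
  00000111111111100110
             ^
That bit is 1.

Answer: 1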